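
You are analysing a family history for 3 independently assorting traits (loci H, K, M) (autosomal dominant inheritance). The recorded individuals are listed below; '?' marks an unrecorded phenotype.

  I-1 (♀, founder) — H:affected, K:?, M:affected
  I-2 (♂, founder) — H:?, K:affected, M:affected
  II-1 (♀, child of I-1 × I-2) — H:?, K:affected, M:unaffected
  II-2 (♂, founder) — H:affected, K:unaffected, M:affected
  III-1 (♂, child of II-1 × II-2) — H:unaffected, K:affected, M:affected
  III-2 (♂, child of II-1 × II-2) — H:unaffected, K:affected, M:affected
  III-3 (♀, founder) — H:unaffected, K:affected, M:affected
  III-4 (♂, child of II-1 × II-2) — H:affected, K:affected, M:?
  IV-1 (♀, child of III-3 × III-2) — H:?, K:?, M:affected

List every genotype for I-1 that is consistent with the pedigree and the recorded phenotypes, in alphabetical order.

H/I-1 aff ·: Hh|HH
H/I-2 ? ·: hh|Hh|HH
H/II-1 ? I-1×I-2: hh|Hh
H/II-2 aff ·: Hh
H/III-1 un II-1×II-2: hh
H/III-2 un II-1×II-2: hh
H/III-3 un ·: hh
H/III-4 aff II-1×II-2: Hh|HH
H/IV-1 ? III-3×III-2: hh
⇒ H over [I-1,I-2,II-1,II-2,III-1,III-2,III-3,III-4,IV-1]: 12 consistent
K/I-1 ? ·: kk|Kk|KK
K/I-2 aff ·: Kk|KK
K/II-1 aff I-1×I-2: Kk|KK
K/II-2 un ·: kk
K/III-1 aff II-1×II-2: Kk
K/III-2 aff II-1×II-2: Kk
K/III-3 aff ·: Kk|KK
K/III-4 aff II-1×II-2: Kk
K/IV-1 ? III-3×III-2: kk|Kk|KK
⇒ K over [I-1,I-2,II-1,II-2,III-1,III-2,III-3,III-4,IV-1]: 45 consistent
M/I-1 aff ·: Mm
M/I-2 aff ·: Mm
M/II-1 un I-1×I-2: mm
M/II-2 aff ·: Mm|MM
M/III-1 aff II-1×II-2: Mm
M/III-2 aff II-1×II-2: Mm
M/III-3 aff ·: Mm|MM
M/III-4 ? II-1×II-2: mm|Mm
M/IV-1 aff III-3×III-2: Mm|MM
⇒ M over [I-1,I-2,II-1,II-2,III-1,III-2,III-3,III-4,IV-1]: 12 consistent

I-1 ∈ {HH KK Mm, HH Kk Mm, HH kk Mm, Hh KK Mm, Hh Kk Mm, Hh kk Mm}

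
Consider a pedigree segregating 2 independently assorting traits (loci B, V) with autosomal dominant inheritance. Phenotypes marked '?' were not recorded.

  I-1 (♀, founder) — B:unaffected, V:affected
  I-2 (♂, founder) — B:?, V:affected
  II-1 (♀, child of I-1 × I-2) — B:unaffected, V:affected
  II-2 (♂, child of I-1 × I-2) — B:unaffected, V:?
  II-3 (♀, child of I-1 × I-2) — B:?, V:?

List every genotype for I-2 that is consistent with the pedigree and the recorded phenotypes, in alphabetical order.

B/I-1 un ·: bb
B/I-2 ? ·: bb|Bb
B/II-1 un I-1×I-2: bb
B/II-2 un I-1×I-2: bb
B/II-3 ? I-1×I-2: bb|Bb
⇒ B over [I-1,I-2,II-1,II-2,II-3]: 3 consistent
V/I-1 aff ·: Vv|VV
V/I-2 aff ·: Vv|VV
V/II-1 aff I-1×I-2: Vv|VV
V/II-2 ? I-1×I-2: vv|Vv|VV
V/II-3 ? I-1×I-2: vv|Vv|VV
⇒ V over [I-1,I-2,II-1,II-2,II-3]: 35 consistent

I-2 ∈ {Bb VV, Bb Vv, bb VV, bb Vv}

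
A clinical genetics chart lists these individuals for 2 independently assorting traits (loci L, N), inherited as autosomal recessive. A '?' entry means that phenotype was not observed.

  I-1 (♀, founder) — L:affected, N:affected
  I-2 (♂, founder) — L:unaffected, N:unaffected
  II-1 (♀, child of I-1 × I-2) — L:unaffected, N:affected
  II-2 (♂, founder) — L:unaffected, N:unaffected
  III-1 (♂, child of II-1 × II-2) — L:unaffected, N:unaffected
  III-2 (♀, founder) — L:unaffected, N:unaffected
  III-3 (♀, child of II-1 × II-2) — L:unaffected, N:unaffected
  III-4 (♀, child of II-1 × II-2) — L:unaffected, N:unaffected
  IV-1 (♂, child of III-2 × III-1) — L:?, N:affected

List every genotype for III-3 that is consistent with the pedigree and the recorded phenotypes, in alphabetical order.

III-3 ∈ {LL Nn, Ll Nn}

L/I-1 aff ·: ll
L/I-2 un ·: LL|Ll
L/II-1 un I-1×I-2: Ll
L/II-2 un ·: LL|Ll
L/III-1 un II-1×II-2: LL|Ll
L/III-2 un ·: LL|Ll
L/III-3 un II-1×II-2: LL|Ll
L/III-4 un II-1×II-2: LL|Ll
L/IV-1 ? III-2×III-1: LL|Ll|ll
⇒ L over [I-1,I-2,II-1,II-2,III-1,III-2,III-3,III-4,IV-1]: 128 consistent
N/I-1 aff ·: nn
N/I-2 un ·: Nn
N/II-1 aff I-1×I-2: nn
N/II-2 un ·: NN|Nn
N/III-1 un II-1×II-2: Nn
N/III-2 un ·: Nn
N/III-3 un II-1×II-2: Nn
N/III-4 un II-1×II-2: Nn
N/IV-1 aff III-2×III-1: nn
⇒ N over [I-1,I-2,II-1,II-2,III-1,III-2,III-3,III-4,IV-1]: 2 consistent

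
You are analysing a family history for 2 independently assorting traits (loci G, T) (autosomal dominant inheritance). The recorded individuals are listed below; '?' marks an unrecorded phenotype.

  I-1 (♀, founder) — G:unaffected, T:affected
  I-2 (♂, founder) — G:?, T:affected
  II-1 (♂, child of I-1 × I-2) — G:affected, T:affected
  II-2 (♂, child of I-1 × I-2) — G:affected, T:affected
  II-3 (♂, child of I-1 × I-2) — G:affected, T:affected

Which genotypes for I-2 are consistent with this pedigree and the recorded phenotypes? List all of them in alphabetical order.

I-2 ∈ {GG TT, GG Tt, Gg TT, Gg Tt}

G/I-1 un ·: gg
G/I-2 ? ·: Gg|GG
G/II-1 aff I-1×I-2: Gg
G/II-2 aff I-1×I-2: Gg
G/II-3 aff I-1×I-2: Gg
⇒ G over [I-1,I-2,II-1,II-2,II-3]: 2 consistent
T/I-1 aff ·: Tt|TT
T/I-2 aff ·: Tt|TT
T/II-1 aff I-1×I-2: Tt|TT
T/II-2 aff I-1×I-2: Tt|TT
T/II-3 aff I-1×I-2: Tt|TT
⇒ T over [I-1,I-2,II-1,II-2,II-3]: 25 consistent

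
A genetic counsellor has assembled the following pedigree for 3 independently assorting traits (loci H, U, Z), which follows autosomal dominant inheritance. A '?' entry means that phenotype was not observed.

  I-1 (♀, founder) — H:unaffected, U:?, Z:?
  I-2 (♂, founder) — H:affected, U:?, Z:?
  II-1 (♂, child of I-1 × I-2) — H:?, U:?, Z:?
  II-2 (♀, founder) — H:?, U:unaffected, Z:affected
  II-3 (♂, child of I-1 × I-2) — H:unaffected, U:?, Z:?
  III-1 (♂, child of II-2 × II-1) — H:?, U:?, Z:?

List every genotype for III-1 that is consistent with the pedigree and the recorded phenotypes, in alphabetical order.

III-1 ∈ {HH Uu ZZ, HH Uu Zz, HH Uu zz, HH uu ZZ, HH uu Zz, HH uu zz, Hh Uu ZZ, Hh Uu Zz, Hh Uu zz, Hh uu ZZ, Hh uu Zz, Hh uu zz, hh Uu ZZ, hh Uu Zz, hh Uu zz, hh uu ZZ, hh uu Zz, hh uu zz}

H/I-1 un ·: hh
H/I-2 aff ·: Hh
H/II-1 ? I-1×I-2: hh|Hh
H/II-2 ? ·: hh|Hh|HH
H/II-3 un I-1×I-2: hh
H/III-1 ? II-2×II-1: hh|Hh|HH
⇒ H over [I-1,I-2,II-1,II-2,II-3,III-1]: 11 consistent
U/I-1 ? ·: uu|Uu|UU
U/I-2 ? ·: uu|Uu|UU
U/II-1 ? I-1×I-2: uu|Uu|UU
U/II-2 un ·: uu
U/II-3 ? I-1×I-2: uu|Uu|UU
U/III-1 ? II-2×II-1: uu|Uu
⇒ U over [I-1,I-2,II-1,II-2,II-3,III-1]: 42 consistent
Z/I-1 ? ·: zz|Zz|ZZ
Z/I-2 ? ·: zz|Zz|ZZ
Z/II-1 ? I-1×I-2: zz|Zz|ZZ
Z/II-2 aff ·: Zz|ZZ
Z/II-3 ? I-1×I-2: zz|Zz|ZZ
Z/III-1 ? II-2×II-1: zz|Zz|ZZ
⇒ Z over [I-1,I-2,II-1,II-2,II-3,III-1]: 113 consistent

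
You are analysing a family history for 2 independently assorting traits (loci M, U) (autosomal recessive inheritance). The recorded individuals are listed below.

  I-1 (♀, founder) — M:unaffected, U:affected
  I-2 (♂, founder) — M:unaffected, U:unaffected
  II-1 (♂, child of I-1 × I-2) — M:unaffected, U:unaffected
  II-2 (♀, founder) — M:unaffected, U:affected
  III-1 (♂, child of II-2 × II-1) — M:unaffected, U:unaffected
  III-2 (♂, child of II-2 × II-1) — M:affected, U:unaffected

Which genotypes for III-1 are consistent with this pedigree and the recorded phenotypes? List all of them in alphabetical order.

M/I-1 un ·: MM|Mm
M/I-2 un ·: MM|Mm
M/II-1 un I-1×I-2: Mm
M/II-2 un ·: Mm
M/III-1 un II-2×II-1: MM|Mm
M/III-2 aff II-2×II-1: mm
⇒ M over [I-1,I-2,II-1,II-2,III-1,III-2]: 6 consistent
U/I-1 aff ·: uu
U/I-2 un ·: UU|Uu
U/II-1 un I-1×I-2: Uu
U/II-2 aff ·: uu
U/III-1 un II-2×II-1: Uu
U/III-2 un II-2×II-1: Uu
⇒ U over [I-1,I-2,II-1,II-2,III-1,III-2]: 2 consistent

III-1 ∈ {MM Uu, Mm Uu}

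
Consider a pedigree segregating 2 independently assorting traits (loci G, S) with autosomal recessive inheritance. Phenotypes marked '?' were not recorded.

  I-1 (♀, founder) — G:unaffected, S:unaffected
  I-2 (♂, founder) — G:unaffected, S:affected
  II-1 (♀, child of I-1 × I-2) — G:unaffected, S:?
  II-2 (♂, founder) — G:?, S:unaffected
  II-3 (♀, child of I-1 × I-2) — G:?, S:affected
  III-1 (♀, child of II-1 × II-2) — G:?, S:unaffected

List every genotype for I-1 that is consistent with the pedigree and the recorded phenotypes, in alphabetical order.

G/I-1 un ·: GG|Gg
G/I-2 un ·: GG|Gg
G/II-1 un I-1×I-2: GG|Gg
G/II-2 ? ·: GG|Gg|gg
G/II-3 ? I-1×I-2: GG|Gg|gg
G/III-1 ? II-1×II-2: GG|Gg|gg
⇒ G over [I-1,I-2,II-1,II-2,II-3,III-1]: 81 consistent
S/I-1 un ·: Ss
S/I-2 aff ·: ss
S/II-1 ? I-1×I-2: Ss|ss
S/II-2 un ·: SS|Ss
S/II-3 aff I-1×I-2: ss
S/III-1 un II-1×II-2: SS|Ss
⇒ S over [I-1,I-2,II-1,II-2,II-3,III-1]: 6 consistent

I-1 ∈ {GG Ss, Gg Ss}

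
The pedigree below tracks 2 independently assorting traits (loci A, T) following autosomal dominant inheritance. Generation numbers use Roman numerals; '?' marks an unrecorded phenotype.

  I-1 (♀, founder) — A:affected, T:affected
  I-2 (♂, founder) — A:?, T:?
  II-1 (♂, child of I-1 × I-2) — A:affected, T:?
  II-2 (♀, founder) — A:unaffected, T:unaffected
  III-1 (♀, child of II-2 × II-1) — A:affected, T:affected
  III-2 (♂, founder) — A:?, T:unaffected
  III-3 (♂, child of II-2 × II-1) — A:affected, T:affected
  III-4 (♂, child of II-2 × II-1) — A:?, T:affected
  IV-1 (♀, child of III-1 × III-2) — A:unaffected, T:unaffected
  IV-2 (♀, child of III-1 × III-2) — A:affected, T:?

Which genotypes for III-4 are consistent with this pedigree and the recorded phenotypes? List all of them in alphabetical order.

III-4 ∈ {Aa Tt, aa Tt}

A/I-1 aff ·: Aa|AA
A/I-2 ? ·: aa|Aa|AA
A/II-1 aff I-1×I-2: Aa|AA
A/II-2 un ·: aa
A/III-1 aff II-2×II-1: Aa
A/III-2 ? ·: aa|Aa
A/III-3 aff II-2×II-1: Aa
A/III-4 ? II-2×II-1: aa|Aa
A/IV-1 un III-1×III-2: aa
A/IV-2 aff III-1×III-2: Aa|AA
⇒ A over [I-1,I-2,II-1,II-2,III-1,III-2,III-3,III-4,IV-1,IV-2]: 42 consistent
T/I-1 aff ·: Tt|TT
T/I-2 ? ·: tt|Tt|TT
T/II-1 ? I-1×I-2: Tt|TT
T/II-2 un ·: tt
T/III-1 aff II-2×II-1: Tt
T/III-2 un ·: tt
T/III-3 aff II-2×II-1: Tt
T/III-4 aff II-2×II-1: Tt
T/IV-1 un III-1×III-2: tt
T/IV-2 ? III-1×III-2: tt|Tt
⇒ T over [I-1,I-2,II-1,II-2,III-1,III-2,III-3,III-4,IV-1,IV-2]: 18 consistent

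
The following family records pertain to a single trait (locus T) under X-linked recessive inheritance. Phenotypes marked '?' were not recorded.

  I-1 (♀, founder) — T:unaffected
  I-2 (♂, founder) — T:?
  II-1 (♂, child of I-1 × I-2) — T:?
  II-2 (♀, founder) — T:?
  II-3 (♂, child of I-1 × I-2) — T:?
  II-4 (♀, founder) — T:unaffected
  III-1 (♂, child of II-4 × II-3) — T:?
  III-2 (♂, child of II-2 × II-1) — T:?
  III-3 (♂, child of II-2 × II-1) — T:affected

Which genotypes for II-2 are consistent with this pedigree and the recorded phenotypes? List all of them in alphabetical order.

II-2 ∈ {X^TX^t, X^tX^t}

T/I-1 un ·: X^TX^T|X^TX^t
T/I-2 ? ·: X^TY|X^tY
T/II-1 ? I-1×I-2: X^TY|X^tY
T/II-2 ? ·: X^TX^t|X^tX^t
T/II-3 ? I-1×I-2: X^TY|X^tY
T/II-4 un ·: X^TX^T|X^TX^t
T/III-1 ? II-4×II-3: X^TY|X^tY
T/III-2 ? II-2×II-1: X^TY|X^tY
T/III-3 aff II-2×II-1: X^tY
⇒ T over [I-1,I-2,II-1,II-2,II-3,II-4,III-1,III-2,III-3]: 90 consistent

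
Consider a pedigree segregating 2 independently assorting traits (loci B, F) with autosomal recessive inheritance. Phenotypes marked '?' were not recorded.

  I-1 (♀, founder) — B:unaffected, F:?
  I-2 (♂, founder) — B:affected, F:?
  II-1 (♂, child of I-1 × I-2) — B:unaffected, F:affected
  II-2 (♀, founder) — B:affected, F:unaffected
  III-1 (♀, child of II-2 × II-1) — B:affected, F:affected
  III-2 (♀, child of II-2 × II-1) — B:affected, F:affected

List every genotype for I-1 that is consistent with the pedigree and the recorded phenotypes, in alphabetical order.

B/I-1 un ·: BB|Bb
B/I-2 aff ·: bb
B/II-1 un I-1×I-2: Bb
B/II-2 aff ·: bb
B/III-1 aff II-2×II-1: bb
B/III-2 aff II-2×II-1: bb
⇒ B over [I-1,I-2,II-1,II-2,III-1,III-2]: 2 consistent
F/I-1 ? ·: Ff|ff
F/I-2 ? ·: Ff|ff
F/II-1 aff I-1×I-2: ff
F/II-2 un ·: Ff
F/III-1 aff II-2×II-1: ff
F/III-2 aff II-2×II-1: ff
⇒ F over [I-1,I-2,II-1,II-2,III-1,III-2]: 4 consistent

I-1 ∈ {BB Ff, BB ff, Bb Ff, Bb ff}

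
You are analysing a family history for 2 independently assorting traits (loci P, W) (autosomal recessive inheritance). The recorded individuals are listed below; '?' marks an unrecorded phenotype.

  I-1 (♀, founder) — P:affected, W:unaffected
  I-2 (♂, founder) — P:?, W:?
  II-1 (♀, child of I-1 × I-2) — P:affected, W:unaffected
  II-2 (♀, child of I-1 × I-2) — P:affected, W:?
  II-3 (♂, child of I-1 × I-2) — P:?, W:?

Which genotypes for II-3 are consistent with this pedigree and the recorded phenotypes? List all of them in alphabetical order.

II-3 ∈ {Pp WW, Pp Ww, Pp ww, pp WW, pp Ww, pp ww}

P/I-1 aff ·: pp
P/I-2 ? ·: Pp|pp
P/II-1 aff I-1×I-2: pp
P/II-2 aff I-1×I-2: pp
P/II-3 ? I-1×I-2: Pp|pp
⇒ P over [I-1,I-2,II-1,II-2,II-3]: 3 consistent
W/I-1 un ·: WW|Ww
W/I-2 ? ·: WW|Ww|ww
W/II-1 un I-1×I-2: WW|Ww
W/II-2 ? I-1×I-2: WW|Ww|ww
W/II-3 ? I-1×I-2: WW|Ww|ww
⇒ W over [I-1,I-2,II-1,II-2,II-3]: 40 consistent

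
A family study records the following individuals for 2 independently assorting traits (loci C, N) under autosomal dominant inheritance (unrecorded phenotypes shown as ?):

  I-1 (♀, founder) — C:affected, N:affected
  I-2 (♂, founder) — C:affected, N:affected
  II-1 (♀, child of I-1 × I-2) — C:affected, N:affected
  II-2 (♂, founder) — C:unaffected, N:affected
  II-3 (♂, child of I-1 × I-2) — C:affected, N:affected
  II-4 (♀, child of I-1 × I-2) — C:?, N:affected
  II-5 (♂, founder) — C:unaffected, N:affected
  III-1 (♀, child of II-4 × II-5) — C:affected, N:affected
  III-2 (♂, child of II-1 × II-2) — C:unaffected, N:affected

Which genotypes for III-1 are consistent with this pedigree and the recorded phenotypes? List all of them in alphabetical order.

C/I-1 aff ·: Cc|CC
C/I-2 aff ·: Cc|CC
C/II-1 aff I-1×I-2: Cc
C/II-2 un ·: cc
C/II-3 aff I-1×I-2: Cc|CC
C/II-4 ? I-1×I-2: Cc|CC
C/II-5 un ·: cc
C/III-1 aff II-4×II-5: Cc
C/III-2 un II-1×II-2: cc
⇒ C over [I-1,I-2,II-1,II-2,II-3,II-4,II-5,III-1,III-2]: 12 consistent
N/I-1 aff ·: Nn|NN
N/I-2 aff ·: Nn|NN
N/II-1 aff I-1×I-2: Nn|NN
N/II-2 aff ·: Nn|NN
N/II-3 aff I-1×I-2: Nn|NN
N/II-4 aff I-1×I-2: Nn|NN
N/II-5 aff ·: Nn|NN
N/III-1 aff II-4×II-5: Nn|NN
N/III-2 aff II-1×II-2: Nn|NN
⇒ N over [I-1,I-2,II-1,II-2,II-3,II-4,II-5,III-1,III-2]: 303 consistent

III-1 ∈ {Cc NN, Cc Nn}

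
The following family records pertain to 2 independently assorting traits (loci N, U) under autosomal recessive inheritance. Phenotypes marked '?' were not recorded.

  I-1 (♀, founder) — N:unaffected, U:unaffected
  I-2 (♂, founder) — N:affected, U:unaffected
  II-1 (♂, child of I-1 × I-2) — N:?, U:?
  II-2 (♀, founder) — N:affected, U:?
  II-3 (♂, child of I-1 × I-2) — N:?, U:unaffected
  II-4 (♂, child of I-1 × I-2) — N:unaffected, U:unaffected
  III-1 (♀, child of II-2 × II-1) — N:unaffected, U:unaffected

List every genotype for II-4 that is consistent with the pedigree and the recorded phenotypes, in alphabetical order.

N/I-1 un ·: NN|Nn
N/I-2 aff ·: nn
N/II-1 ? I-1×I-2: Nn
N/II-2 aff ·: nn
N/II-3 ? I-1×I-2: Nn|nn
N/II-4 un I-1×I-2: Nn
N/III-1 un II-2×II-1: Nn
⇒ N over [I-1,I-2,II-1,II-2,II-3,II-4,III-1]: 3 consistent
U/I-1 un ·: UU|Uu
U/I-2 un ·: UU|Uu
U/II-1 ? I-1×I-2: UU|Uu|uu
U/II-2 ? ·: UU|Uu|uu
U/II-3 un I-1×I-2: UU|Uu
U/II-4 un I-1×I-2: UU|Uu
U/III-1 un II-2×II-1: UU|Uu
⇒ U over [I-1,I-2,II-1,II-2,II-3,II-4,III-1]: 120 consistent

II-4 ∈ {Nn UU, Nn Uu}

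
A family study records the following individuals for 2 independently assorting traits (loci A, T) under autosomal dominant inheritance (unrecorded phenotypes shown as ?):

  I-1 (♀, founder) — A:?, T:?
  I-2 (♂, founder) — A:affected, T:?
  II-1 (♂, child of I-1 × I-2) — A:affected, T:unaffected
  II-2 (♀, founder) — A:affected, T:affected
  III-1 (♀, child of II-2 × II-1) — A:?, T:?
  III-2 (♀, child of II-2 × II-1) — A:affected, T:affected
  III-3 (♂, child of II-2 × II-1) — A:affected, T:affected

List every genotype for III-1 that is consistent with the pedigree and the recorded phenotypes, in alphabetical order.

III-1 ∈ {AA Tt, AA tt, Aa Tt, Aa tt, aa Tt, aa tt}

A/I-1 ? ·: aa|Aa|AA
A/I-2 aff ·: Aa|AA
A/II-1 aff I-1×I-2: Aa|AA
A/II-2 aff ·: Aa|AA
A/III-1 ? II-2×II-1: aa|Aa|AA
A/III-2 aff II-2×II-1: Aa|AA
A/III-3 aff II-2×II-1: Aa|AA
⇒ A over [I-1,I-2,II-1,II-2,III-1,III-2,III-3]: 136 consistent
T/I-1 ? ·: tt|Tt
T/I-2 ? ·: tt|Tt
T/II-1 un I-1×I-2: tt
T/II-2 aff ·: Tt|TT
T/III-1 ? II-2×II-1: tt|Tt
T/III-2 aff II-2×II-1: Tt
T/III-3 aff II-2×II-1: Tt
⇒ T over [I-1,I-2,II-1,II-2,III-1,III-2,III-3]: 12 consistent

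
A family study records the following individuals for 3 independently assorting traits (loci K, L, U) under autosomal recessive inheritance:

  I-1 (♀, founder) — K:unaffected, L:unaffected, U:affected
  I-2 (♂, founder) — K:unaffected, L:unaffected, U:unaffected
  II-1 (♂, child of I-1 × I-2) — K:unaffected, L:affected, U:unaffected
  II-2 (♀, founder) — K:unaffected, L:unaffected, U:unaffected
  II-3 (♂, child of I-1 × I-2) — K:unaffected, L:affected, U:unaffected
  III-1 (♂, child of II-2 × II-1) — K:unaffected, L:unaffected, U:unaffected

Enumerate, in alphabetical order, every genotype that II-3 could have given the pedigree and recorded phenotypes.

II-3 ∈ {KK ll Uu, Kk ll Uu}

K/I-1 un ·: KK|Kk
K/I-2 un ·: KK|Kk
K/II-1 un I-1×I-2: KK|Kk
K/II-2 un ·: KK|Kk
K/II-3 un I-1×I-2: KK|Kk
K/III-1 un II-2×II-1: KK|Kk
⇒ K over [I-1,I-2,II-1,II-2,II-3,III-1]: 45 consistent
L/I-1 un ·: Ll
L/I-2 un ·: Ll
L/II-1 aff I-1×I-2: ll
L/II-2 un ·: LL|Ll
L/II-3 aff I-1×I-2: ll
L/III-1 un II-2×II-1: Ll
⇒ L over [I-1,I-2,II-1,II-2,II-3,III-1]: 2 consistent
U/I-1 aff ·: uu
U/I-2 un ·: UU|Uu
U/II-1 un I-1×I-2: Uu
U/II-2 un ·: UU|Uu
U/II-3 un I-1×I-2: Uu
U/III-1 un II-2×II-1: UU|Uu
⇒ U over [I-1,I-2,II-1,II-2,II-3,III-1]: 8 consistent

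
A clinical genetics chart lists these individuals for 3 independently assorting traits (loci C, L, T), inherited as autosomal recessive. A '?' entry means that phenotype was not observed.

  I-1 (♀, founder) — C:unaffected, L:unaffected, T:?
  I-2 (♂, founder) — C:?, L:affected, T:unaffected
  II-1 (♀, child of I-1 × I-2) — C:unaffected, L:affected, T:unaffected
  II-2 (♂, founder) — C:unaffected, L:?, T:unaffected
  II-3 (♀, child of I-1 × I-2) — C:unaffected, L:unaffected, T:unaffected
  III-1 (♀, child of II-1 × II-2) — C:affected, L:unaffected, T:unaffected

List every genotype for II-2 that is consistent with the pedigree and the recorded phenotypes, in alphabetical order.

II-2 ∈ {Cc LL TT, Cc LL Tt, Cc Ll TT, Cc Ll Tt}

C/I-1 un ·: CC|Cc
C/I-2 ? ·: CC|Cc|cc
C/II-1 un I-1×I-2: Cc
C/II-2 un ·: Cc
C/II-3 un I-1×I-2: CC|Cc
C/III-1 aff II-1×II-2: cc
⇒ C over [I-1,I-2,II-1,II-2,II-3,III-1]: 8 consistent
L/I-1 un ·: Ll
L/I-2 aff ·: ll
L/II-1 aff I-1×I-2: ll
L/II-2 ? ·: LL|Ll
L/II-3 un I-1×I-2: Ll
L/III-1 un II-1×II-2: Ll
⇒ L over [I-1,I-2,II-1,II-2,II-3,III-1]: 2 consistent
T/I-1 ? ·: TT|Tt|tt
T/I-2 un ·: TT|Tt
T/II-1 un I-1×I-2: TT|Tt
T/II-2 un ·: TT|Tt
T/II-3 un I-1×I-2: TT|Tt
T/III-1 un II-1×II-2: TT|Tt
⇒ T over [I-1,I-2,II-1,II-2,II-3,III-1]: 53 consistent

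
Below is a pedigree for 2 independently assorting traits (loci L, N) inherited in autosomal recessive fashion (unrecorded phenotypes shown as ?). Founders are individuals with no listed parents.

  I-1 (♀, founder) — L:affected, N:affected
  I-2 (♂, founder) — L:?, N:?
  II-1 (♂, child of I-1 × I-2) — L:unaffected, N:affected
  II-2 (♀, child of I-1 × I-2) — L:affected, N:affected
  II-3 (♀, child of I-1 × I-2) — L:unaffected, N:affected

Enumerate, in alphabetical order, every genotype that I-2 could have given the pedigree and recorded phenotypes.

I-2 ∈ {Ll Nn, Ll nn}

L/I-1 aff ·: ll
L/I-2 ? ·: Ll
L/II-1 un I-1×I-2: Ll
L/II-2 aff I-1×I-2: ll
L/II-3 un I-1×I-2: Ll
⇒ L over [I-1,I-2,II-1,II-2,II-3]: 1 consistent
N/I-1 aff ·: nn
N/I-2 ? ·: Nn|nn
N/II-1 aff I-1×I-2: nn
N/II-2 aff I-1×I-2: nn
N/II-3 aff I-1×I-2: nn
⇒ N over [I-1,I-2,II-1,II-2,II-3]: 2 consistent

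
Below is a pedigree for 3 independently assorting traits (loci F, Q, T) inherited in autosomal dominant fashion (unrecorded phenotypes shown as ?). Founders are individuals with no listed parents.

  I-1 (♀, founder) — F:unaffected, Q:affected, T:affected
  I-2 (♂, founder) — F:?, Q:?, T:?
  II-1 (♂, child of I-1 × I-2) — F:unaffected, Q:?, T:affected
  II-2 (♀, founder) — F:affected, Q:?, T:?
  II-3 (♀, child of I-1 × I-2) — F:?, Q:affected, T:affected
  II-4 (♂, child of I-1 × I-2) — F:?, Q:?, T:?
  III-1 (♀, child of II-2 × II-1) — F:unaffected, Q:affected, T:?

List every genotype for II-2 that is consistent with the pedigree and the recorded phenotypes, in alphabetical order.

F/I-1 un ·: ff
F/I-2 ? ·: ff|Ff
F/II-1 un I-1×I-2: ff
F/II-2 aff ·: Ff
F/II-3 ? I-1×I-2: ff|Ff
F/II-4 ? I-1×I-2: ff|Ff
F/III-1 un II-2×II-1: ff
⇒ F over [I-1,I-2,II-1,II-2,II-3,II-4,III-1]: 5 consistent
Q/I-1 aff ·: Qq|QQ
Q/I-2 ? ·: qq|Qq|QQ
Q/II-1 ? I-1×I-2: qq|Qq|QQ
Q/II-2 ? ·: qq|Qq|QQ
Q/II-3 aff I-1×I-2: Qq|QQ
Q/II-4 ? I-1×I-2: qq|Qq|QQ
Q/III-1 aff II-2×II-1: Qq|QQ
⇒ Q over [I-1,I-2,II-1,II-2,II-3,II-4,III-1]: 161 consistent
T/I-1 aff ·: Tt|TT
T/I-2 ? ·: tt|Tt|TT
T/II-1 aff I-1×I-2: Tt|TT
T/II-2 ? ·: tt|Tt|TT
T/II-3 aff I-1×I-2: Tt|TT
T/II-4 ? I-1×I-2: tt|Tt|TT
T/III-1 ? II-2×II-1: tt|Tt|TT
⇒ T over [I-1,I-2,II-1,II-2,II-3,II-4,III-1]: 179 consistent

II-2 ∈ {Ff QQ TT, Ff QQ Tt, Ff QQ tt, Ff Qq TT, Ff Qq Tt, Ff Qq tt, Ff qq TT, Ff qq Tt, Ff qq tt}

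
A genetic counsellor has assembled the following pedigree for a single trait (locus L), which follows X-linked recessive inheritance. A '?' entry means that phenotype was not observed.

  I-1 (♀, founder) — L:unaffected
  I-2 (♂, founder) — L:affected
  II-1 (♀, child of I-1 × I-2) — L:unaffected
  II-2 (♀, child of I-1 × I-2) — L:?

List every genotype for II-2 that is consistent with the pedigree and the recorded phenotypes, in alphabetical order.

L/I-1 un ·: X^LX^L|X^LX^l
L/I-2 aff ·: X^lY
L/II-1 un I-1×I-2: X^LX^l
L/II-2 ? I-1×I-2: X^LX^l|X^lX^l
⇒ L over [I-1,I-2,II-1,II-2]: 3 consistent

II-2 ∈ {X^LX^l, X^lX^l}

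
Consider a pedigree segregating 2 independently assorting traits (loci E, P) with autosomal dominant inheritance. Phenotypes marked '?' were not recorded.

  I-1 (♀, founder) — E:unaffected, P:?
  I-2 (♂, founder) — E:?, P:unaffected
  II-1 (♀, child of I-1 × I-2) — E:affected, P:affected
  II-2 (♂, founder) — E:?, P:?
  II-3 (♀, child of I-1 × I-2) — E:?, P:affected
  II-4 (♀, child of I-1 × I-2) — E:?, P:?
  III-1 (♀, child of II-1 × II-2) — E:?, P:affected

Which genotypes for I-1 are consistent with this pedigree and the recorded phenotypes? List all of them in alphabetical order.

I-1 ∈ {ee PP, ee Pp}

E/I-1 un ·: ee
E/I-2 ? ·: Ee|EE
E/II-1 aff I-1×I-2: Ee
E/II-2 ? ·: ee|Ee|EE
E/II-3 ? I-1×I-2: ee|Ee
E/II-4 ? I-1×I-2: ee|Ee
E/III-1 ? II-1×II-2: ee|Ee|EE
⇒ E over [I-1,I-2,II-1,II-2,II-3,II-4,III-1]: 35 consistent
P/I-1 ? ·: Pp|PP
P/I-2 un ·: pp
P/II-1 aff I-1×I-2: Pp
P/II-2 ? ·: pp|Pp|PP
P/II-3 aff I-1×I-2: Pp
P/II-4 ? I-1×I-2: pp|Pp
P/III-1 aff II-1×II-2: Pp|PP
⇒ P over [I-1,I-2,II-1,II-2,II-3,II-4,III-1]: 15 consistent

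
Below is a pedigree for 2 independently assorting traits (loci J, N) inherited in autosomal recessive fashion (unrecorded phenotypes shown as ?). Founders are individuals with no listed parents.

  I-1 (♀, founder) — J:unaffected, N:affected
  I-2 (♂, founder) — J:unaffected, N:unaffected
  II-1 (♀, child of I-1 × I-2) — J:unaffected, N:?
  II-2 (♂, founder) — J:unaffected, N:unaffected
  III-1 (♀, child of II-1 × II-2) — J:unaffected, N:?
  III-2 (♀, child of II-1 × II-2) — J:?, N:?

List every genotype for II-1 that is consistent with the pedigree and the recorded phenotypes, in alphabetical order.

II-1 ∈ {JJ Nn, JJ nn, Jj Nn, Jj nn}

J/I-1 un ·: JJ|Jj
J/I-2 un ·: JJ|Jj
J/II-1 un I-1×I-2: JJ|Jj
J/II-2 un ·: JJ|Jj
J/III-1 un II-1×II-2: JJ|Jj
J/III-2 ? II-1×II-2: JJ|Jj|jj
⇒ J over [I-1,I-2,II-1,II-2,III-1,III-2]: 50 consistent
N/I-1 aff ·: nn
N/I-2 un ·: NN|Nn
N/II-1 ? I-1×I-2: Nn|nn
N/II-2 un ·: NN|Nn
N/III-1 ? II-1×II-2: NN|Nn|nn
N/III-2 ? II-1×II-2: NN|Nn|nn
⇒ N over [I-1,I-2,II-1,II-2,III-1,III-2]: 31 consistent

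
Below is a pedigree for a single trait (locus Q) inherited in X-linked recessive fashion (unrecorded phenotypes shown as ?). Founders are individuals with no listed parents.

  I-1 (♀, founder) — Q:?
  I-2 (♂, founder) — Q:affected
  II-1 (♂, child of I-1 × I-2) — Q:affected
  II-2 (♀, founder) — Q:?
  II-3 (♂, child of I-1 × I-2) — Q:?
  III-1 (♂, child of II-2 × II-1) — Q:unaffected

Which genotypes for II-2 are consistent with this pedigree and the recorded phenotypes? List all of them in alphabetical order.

II-2 ∈ {X^QX^Q, X^QX^q}

Q/I-1 ? ·: X^QX^q|X^qX^q
Q/I-2 aff ·: X^qY
Q/II-1 aff I-1×I-2: X^qY
Q/II-2 ? ·: X^QX^Q|X^QX^q
Q/II-3 ? I-1×I-2: X^QY|X^qY
Q/III-1 un II-2×II-1: X^QY
⇒ Q over [I-1,I-2,II-1,II-2,II-3,III-1]: 6 consistent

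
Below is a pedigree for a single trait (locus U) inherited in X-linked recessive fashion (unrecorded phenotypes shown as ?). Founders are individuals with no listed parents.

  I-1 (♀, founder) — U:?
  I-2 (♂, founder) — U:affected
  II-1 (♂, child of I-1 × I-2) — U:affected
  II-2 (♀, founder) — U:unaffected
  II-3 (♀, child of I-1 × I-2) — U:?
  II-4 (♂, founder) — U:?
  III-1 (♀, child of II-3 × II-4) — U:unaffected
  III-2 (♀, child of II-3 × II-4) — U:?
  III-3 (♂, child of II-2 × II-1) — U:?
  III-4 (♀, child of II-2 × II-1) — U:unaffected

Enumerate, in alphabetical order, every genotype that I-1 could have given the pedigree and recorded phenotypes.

U/I-1 ? ·: X^UX^u|X^uX^u
U/I-2 aff ·: X^uY
U/II-1 aff I-1×I-2: X^uY
U/II-2 un ·: X^UX^U|X^UX^u
U/II-3 ? I-1×I-2: X^UX^u|X^uX^u
U/II-4 ? ·: X^UY|X^uY
U/III-1 un II-3×II-4: X^UX^U|X^UX^u
U/III-2 ? II-3×II-4: X^UX^U|X^UX^u|X^uX^u
U/III-3 ? II-2×II-1: X^UY|X^uY
U/III-4 un II-2×II-1: X^UX^u
⇒ U over [I-1,I-2,II-1,II-2,II-3,II-4,III-1,III-2,III-3,III-4]: 24 consistent

I-1 ∈ {X^UX^u, X^uX^u}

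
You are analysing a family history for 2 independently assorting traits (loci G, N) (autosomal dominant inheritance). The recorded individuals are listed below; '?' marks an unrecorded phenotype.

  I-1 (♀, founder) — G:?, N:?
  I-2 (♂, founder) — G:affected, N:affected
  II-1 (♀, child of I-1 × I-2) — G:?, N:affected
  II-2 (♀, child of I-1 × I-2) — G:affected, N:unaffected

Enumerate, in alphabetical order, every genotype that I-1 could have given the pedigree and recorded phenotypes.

I-1 ∈ {GG Nn, GG nn, Gg Nn, Gg nn, gg Nn, gg nn}

G/I-1 ? ·: gg|Gg|GG
G/I-2 aff ·: Gg|GG
G/II-1 ? I-1×I-2: gg|Gg|GG
G/II-2 aff I-1×I-2: Gg|GG
⇒ G over [I-1,I-2,II-1,II-2]: 18 consistent
N/I-1 ? ·: nn|Nn
N/I-2 aff ·: Nn
N/II-1 aff I-1×I-2: Nn|NN
N/II-2 un I-1×I-2: nn
⇒ N over [I-1,I-2,II-1,II-2]: 3 consistent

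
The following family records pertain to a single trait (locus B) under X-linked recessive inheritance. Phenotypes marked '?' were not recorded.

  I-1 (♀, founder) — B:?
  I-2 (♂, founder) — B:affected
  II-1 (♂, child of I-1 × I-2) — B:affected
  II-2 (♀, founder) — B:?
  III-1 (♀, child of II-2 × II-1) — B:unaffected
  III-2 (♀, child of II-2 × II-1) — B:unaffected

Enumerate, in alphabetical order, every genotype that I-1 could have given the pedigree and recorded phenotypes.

B/I-1 ? ·: X^BX^b|X^bX^b
B/I-2 aff ·: X^bY
B/II-1 aff I-1×I-2: X^bY
B/II-2 ? ·: X^BX^B|X^BX^b
B/III-1 un II-2×II-1: X^BX^b
B/III-2 un II-2×II-1: X^BX^b
⇒ B over [I-1,I-2,II-1,II-2,III-1,III-2]: 4 consistent

I-1 ∈ {X^BX^b, X^bX^b}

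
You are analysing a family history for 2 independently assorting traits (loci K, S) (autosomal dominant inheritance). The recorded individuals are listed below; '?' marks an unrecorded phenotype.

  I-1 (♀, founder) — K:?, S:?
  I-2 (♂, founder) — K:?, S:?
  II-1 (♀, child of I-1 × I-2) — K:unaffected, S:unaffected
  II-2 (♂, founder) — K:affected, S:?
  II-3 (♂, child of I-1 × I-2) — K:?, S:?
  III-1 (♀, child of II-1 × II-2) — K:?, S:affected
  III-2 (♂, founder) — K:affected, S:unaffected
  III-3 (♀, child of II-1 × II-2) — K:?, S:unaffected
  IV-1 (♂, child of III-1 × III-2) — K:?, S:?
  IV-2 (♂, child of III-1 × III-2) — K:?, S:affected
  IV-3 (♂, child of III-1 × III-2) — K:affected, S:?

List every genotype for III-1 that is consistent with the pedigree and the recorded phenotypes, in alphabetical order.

III-1 ∈ {Kk Ss, kk Ss}

K/I-1 ? ·: kk|Kk
K/I-2 ? ·: kk|Kk
K/II-1 un I-1×I-2: kk
K/II-2 aff ·: Kk|KK
K/II-3 ? I-1×I-2: kk|Kk|KK
K/III-1 ? II-1×II-2: kk|Kk
K/III-2 aff ·: Kk|KK
K/III-3 ? II-1×II-2: kk|Kk
K/IV-1 ? III-1×III-2: kk|Kk|KK
K/IV-2 ? III-1×III-2: kk|Kk|KK
K/IV-3 aff III-1×III-2: Kk|KK
⇒ K over [I-1,I-2,II-1,II-2,II-3,III-1,III-2,III-3,IV-1,IV-2,IV-3]: 704 consistent
S/I-1 ? ·: ss|Ss
S/I-2 ? ·: ss|Ss
S/II-1 un I-1×I-2: ss
S/II-2 ? ·: Ss
S/II-3 ? I-1×I-2: ss|Ss|SS
S/III-1 aff II-1×II-2: Ss
S/III-2 un ·: ss
S/III-3 un II-1×II-2: ss
S/IV-1 ? III-1×III-2: ss|Ss
S/IV-2 aff III-1×III-2: Ss
S/IV-3 ? III-1×III-2: ss|Ss
⇒ S over [I-1,I-2,II-1,II-2,II-3,III-1,III-2,III-3,IV-1,IV-2,IV-3]: 32 consistent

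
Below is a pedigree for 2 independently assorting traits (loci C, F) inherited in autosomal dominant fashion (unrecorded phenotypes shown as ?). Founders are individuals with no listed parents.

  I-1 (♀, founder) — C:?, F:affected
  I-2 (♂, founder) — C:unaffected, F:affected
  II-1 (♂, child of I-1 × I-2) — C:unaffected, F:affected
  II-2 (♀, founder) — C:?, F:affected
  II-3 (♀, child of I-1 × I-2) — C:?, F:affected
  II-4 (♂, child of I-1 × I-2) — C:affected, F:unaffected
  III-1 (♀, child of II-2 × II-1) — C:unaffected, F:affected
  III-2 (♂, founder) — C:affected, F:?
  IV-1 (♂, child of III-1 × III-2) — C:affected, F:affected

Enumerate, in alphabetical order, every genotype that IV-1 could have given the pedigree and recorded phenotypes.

C/I-1 ? ·: Cc
C/I-2 un ·: cc
C/II-1 un I-1×I-2: cc
C/II-2 ? ·: cc|Cc
C/II-3 ? I-1×I-2: cc|Cc
C/II-4 aff I-1×I-2: Cc
C/III-1 un II-2×II-1: cc
C/III-2 aff ·: Cc|CC
C/IV-1 aff III-1×III-2: Cc
⇒ C over [I-1,I-2,II-1,II-2,II-3,II-4,III-1,III-2,IV-1]: 8 consistent
F/I-1 aff ·: Ff
F/I-2 aff ·: Ff
F/II-1 aff I-1×I-2: Ff|FF
F/II-2 aff ·: Ff|FF
F/II-3 aff I-1×I-2: Ff|FF
F/II-4 un I-1×I-2: ff
F/III-1 aff II-2×II-1: Ff|FF
F/III-2 ? ·: ff|Ff|FF
F/IV-1 aff III-1×III-2: Ff|FF
⇒ F over [I-1,I-2,II-1,II-2,II-3,II-4,III-1,III-2,IV-1]: 62 consistent

IV-1 ∈ {Cc FF, Cc Ff}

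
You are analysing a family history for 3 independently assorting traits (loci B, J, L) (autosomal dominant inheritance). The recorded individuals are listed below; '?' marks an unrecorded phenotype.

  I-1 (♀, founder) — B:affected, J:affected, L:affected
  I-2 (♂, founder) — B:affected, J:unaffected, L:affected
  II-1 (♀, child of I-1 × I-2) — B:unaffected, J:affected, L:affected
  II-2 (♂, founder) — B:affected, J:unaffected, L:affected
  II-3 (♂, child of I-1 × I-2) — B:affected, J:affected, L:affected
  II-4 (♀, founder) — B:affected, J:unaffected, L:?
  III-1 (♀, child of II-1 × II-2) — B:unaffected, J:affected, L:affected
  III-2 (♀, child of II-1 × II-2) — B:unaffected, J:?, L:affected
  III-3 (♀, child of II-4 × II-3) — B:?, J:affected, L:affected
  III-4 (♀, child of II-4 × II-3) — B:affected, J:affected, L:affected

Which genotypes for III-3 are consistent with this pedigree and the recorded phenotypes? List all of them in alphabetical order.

B/I-1 aff ·: Bb
B/I-2 aff ·: Bb
B/II-1 un I-1×I-2: bb
B/II-2 aff ·: Bb
B/II-3 aff I-1×I-2: Bb|BB
B/II-4 aff ·: Bb|BB
B/III-1 un II-1×II-2: bb
B/III-2 un II-1×II-2: bb
B/III-3 ? II-4×II-3: bb|Bb|BB
B/III-4 aff II-4×II-3: Bb|BB
⇒ B over [I-1,I-2,II-1,II-2,II-3,II-4,III-1,III-2,III-3,III-4]: 15 consistent
J/I-1 aff ·: Jj|JJ
J/I-2 un ·: jj
J/II-1 aff I-1×I-2: Jj
J/II-2 un ·: jj
J/II-3 aff I-1×I-2: Jj
J/II-4 un ·: jj
J/III-1 aff II-1×II-2: Jj
J/III-2 ? II-1×II-2: jj|Jj
J/III-3 aff II-4×II-3: Jj
J/III-4 aff II-4×II-3: Jj
⇒ J over [I-1,I-2,II-1,II-2,II-3,II-4,III-1,III-2,III-3,III-4]: 4 consistent
L/I-1 aff ·: Ll|LL
L/I-2 aff ·: Ll|LL
L/II-1 aff I-1×I-2: Ll|LL
L/II-2 aff ·: Ll|LL
L/II-3 aff I-1×I-2: Ll|LL
L/II-4 ? ·: ll|Ll|LL
L/III-1 aff II-1×II-2: Ll|LL
L/III-2 aff II-1×II-2: Ll|LL
L/III-3 aff II-4×II-3: Ll|LL
L/III-4 aff II-4×II-3: Ll|LL
⇒ L over [I-1,I-2,II-1,II-2,II-3,II-4,III-1,III-2,III-3,III-4]: 615 consistent

III-3 ∈ {BB Jj LL, BB Jj Ll, Bb Jj LL, Bb Jj Ll, bb Jj LL, bb Jj Ll}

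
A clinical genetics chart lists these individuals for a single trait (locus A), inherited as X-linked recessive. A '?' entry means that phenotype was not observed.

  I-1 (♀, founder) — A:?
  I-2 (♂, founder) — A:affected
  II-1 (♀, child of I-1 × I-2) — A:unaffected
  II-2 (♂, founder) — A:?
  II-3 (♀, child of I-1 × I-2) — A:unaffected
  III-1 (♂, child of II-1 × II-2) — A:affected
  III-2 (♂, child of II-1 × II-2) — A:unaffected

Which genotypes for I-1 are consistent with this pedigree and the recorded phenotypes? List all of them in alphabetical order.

I-1 ∈ {X^AX^A, X^AX^a}

A/I-1 ? ·: X^AX^A|X^AX^a
A/I-2 aff ·: X^aY
A/II-1 un I-1×I-2: X^AX^a
A/II-2 ? ·: X^AY|X^aY
A/II-3 un I-1×I-2: X^AX^a
A/III-1 aff II-1×II-2: X^aY
A/III-2 un II-1×II-2: X^AY
⇒ A over [I-1,I-2,II-1,II-2,II-3,III-1,III-2]: 4 consistent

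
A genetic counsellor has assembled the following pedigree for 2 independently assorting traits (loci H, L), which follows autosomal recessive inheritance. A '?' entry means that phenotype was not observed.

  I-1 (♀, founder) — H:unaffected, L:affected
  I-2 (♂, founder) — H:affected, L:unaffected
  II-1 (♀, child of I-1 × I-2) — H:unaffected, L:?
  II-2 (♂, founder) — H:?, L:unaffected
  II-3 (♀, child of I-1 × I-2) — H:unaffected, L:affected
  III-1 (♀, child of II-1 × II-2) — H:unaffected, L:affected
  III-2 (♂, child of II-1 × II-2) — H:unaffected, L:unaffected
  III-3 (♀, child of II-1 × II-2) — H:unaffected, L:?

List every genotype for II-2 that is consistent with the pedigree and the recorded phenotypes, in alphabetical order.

II-2 ∈ {HH Ll, Hh Ll, hh Ll}

H/I-1 un ·: HH|Hh
H/I-2 aff ·: hh
H/II-1 un I-1×I-2: Hh
H/II-2 ? ·: HH|Hh|hh
H/II-3 un I-1×I-2: Hh
H/III-1 un II-1×II-2: HH|Hh
H/III-2 un II-1×II-2: HH|Hh
H/III-3 un II-1×II-2: HH|Hh
⇒ H over [I-1,I-2,II-1,II-2,II-3,III-1,III-2,III-3]: 34 consistent
L/I-1 aff ·: ll
L/I-2 un ·: Ll
L/II-1 ? I-1×I-2: Ll|ll
L/II-2 un ·: Ll
L/II-3 aff I-1×I-2: ll
L/III-1 aff II-1×II-2: ll
L/III-2 un II-1×II-2: LL|Ll
L/III-3 ? II-1×II-2: LL|Ll|ll
⇒ L over [I-1,I-2,II-1,II-2,II-3,III-1,III-2,III-3]: 8 consistent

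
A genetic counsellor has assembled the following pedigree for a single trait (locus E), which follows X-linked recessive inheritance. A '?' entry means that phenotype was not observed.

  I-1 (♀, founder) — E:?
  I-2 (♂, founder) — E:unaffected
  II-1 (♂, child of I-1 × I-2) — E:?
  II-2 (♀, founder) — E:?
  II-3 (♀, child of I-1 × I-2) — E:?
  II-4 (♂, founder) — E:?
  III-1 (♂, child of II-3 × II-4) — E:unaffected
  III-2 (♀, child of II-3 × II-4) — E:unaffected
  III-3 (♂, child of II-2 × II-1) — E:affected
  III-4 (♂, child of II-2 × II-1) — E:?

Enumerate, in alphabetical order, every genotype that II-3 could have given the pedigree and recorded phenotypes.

E/I-1 ? ·: X^EX^E|X^EX^e|X^eX^e
E/I-2 un ·: X^EY
E/II-1 ? I-1×I-2: X^EY|X^eY
E/II-2 ? ·: X^EX^e|X^eX^e
E/II-3 ? I-1×I-2: X^EX^E|X^EX^e
E/II-4 ? ·: X^EY|X^eY
E/III-1 un II-3×II-4: X^EY
E/III-2 un II-3×II-4: X^EX^E|X^EX^e
E/III-3 aff II-2×II-1: X^eY
E/III-4 ? II-2×II-1: X^EY|X^eY
⇒ E over [I-1,I-2,II-1,II-2,II-3,II-4,III-1,III-2,III-3,III-4]: 45 consistent

II-3 ∈ {X^EX^E, X^EX^e}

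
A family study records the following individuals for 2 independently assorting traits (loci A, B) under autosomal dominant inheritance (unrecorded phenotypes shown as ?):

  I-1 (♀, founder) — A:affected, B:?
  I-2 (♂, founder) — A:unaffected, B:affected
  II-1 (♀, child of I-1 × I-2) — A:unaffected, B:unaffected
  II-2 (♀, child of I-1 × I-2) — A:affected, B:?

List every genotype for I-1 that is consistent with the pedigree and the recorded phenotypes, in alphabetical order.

I-1 ∈ {Aa Bb, Aa bb}

A/I-1 aff ·: Aa
A/I-2 un ·: aa
A/II-1 un I-1×I-2: aa
A/II-2 aff I-1×I-2: Aa
⇒ A over [I-1,I-2,II-1,II-2]: 1 consistent
B/I-1 ? ·: bb|Bb
B/I-2 aff ·: Bb
B/II-1 un I-1×I-2: bb
B/II-2 ? I-1×I-2: bb|Bb|BB
⇒ B over [I-1,I-2,II-1,II-2]: 5 consistent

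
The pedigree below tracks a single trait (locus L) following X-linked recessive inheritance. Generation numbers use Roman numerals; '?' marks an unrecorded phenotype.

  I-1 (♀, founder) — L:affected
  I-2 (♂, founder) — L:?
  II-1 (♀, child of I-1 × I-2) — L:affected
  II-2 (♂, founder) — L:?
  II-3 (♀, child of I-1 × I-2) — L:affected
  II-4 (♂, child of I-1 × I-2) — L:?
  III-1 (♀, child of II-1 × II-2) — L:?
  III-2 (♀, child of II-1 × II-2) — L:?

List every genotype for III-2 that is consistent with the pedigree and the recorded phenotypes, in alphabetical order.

III-2 ∈ {X^LX^l, X^lX^l}

L/I-1 aff ·: X^lX^l
L/I-2 ? ·: X^lY
L/II-1 aff I-1×I-2: X^lX^l
L/II-2 ? ·: X^LY|X^lY
L/II-3 aff I-1×I-2: X^lX^l
L/II-4 ? I-1×I-2: X^lY
L/III-1 ? II-1×II-2: X^LX^l|X^lX^l
L/III-2 ? II-1×II-2: X^LX^l|X^lX^l
⇒ L over [I-1,I-2,II-1,II-2,II-3,II-4,III-1,III-2]: 2 consistent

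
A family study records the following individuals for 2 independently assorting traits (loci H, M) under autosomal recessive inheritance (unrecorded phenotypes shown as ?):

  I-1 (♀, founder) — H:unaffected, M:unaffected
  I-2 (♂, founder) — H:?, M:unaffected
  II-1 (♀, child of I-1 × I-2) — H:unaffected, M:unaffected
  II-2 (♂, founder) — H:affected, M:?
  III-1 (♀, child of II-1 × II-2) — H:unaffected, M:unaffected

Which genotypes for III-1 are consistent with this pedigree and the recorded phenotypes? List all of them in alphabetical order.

H/I-1 un ·: HH|Hh
H/I-2 ? ·: HH|Hh|hh
H/II-1 un I-1×I-2: HH|Hh
H/II-2 aff ·: hh
H/III-1 un II-1×II-2: Hh
⇒ H over [I-1,I-2,II-1,II-2,III-1]: 9 consistent
M/I-1 un ·: MM|Mm
M/I-2 un ·: MM|Mm
M/II-1 un I-1×I-2: MM|Mm
M/II-2 ? ·: MM|Mm|mm
M/III-1 un II-1×II-2: MM|Mm
⇒ M over [I-1,I-2,II-1,II-2,III-1]: 31 consistent

III-1 ∈ {Hh MM, Hh Mm}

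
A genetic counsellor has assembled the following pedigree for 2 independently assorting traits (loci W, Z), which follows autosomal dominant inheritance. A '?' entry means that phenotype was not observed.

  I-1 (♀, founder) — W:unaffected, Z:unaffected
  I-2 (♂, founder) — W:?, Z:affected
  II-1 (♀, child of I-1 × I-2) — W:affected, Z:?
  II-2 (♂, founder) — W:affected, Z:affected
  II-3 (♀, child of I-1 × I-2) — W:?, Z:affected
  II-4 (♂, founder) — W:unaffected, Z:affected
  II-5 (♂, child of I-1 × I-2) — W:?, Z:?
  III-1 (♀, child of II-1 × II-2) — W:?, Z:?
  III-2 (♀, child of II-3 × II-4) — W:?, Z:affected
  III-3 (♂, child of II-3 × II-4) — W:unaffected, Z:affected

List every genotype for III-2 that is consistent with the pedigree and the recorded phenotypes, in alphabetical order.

III-2 ∈ {Ww ZZ, Ww Zz, ww ZZ, ww Zz}

W/I-1 un ·: ww
W/I-2 ? ·: Ww|WW
W/II-1 aff I-1×I-2: Ww
W/II-2 aff ·: Ww|WW
W/II-3 ? I-1×I-2: ww|Ww
W/II-4 un ·: ww
W/II-5 ? I-1×I-2: ww|Ww
W/III-1 ? II-1×II-2: ww|Ww|WW
W/III-2 ? II-3×II-4: ww|Ww
W/III-3 un II-3×II-4: ww
⇒ W over [I-1,I-2,II-1,II-2,II-3,II-4,II-5,III-1,III-2,III-3]: 40 consistent
Z/I-1 un ·: zz
Z/I-2 aff ·: Zz|ZZ
Z/II-1 ? I-1×I-2: zz|Zz
Z/II-2 aff ·: Zz|ZZ
Z/II-3 aff I-1×I-2: Zz
Z/II-4 aff ·: Zz|ZZ
Z/II-5 ? I-1×I-2: zz|Zz
Z/III-1 ? II-1×II-2: zz|Zz|ZZ
Z/III-2 aff II-3×II-4: Zz|ZZ
Z/III-3 aff II-3×II-4: Zz|ZZ
⇒ Z over [I-1,I-2,II-1,II-2,II-3,II-4,II-5,III-1,III-2,III-3]: 168 consistent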